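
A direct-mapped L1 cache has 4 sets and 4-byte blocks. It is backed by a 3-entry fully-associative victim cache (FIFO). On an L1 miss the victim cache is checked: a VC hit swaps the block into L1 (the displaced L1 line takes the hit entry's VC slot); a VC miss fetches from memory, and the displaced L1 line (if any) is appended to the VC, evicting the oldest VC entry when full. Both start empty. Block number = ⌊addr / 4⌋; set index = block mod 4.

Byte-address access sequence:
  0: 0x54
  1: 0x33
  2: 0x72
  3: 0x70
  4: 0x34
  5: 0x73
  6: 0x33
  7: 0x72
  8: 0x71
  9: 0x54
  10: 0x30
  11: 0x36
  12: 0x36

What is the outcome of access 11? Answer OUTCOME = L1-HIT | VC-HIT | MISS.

0: 0x54 (blk 21, set 1) → MISS  vc=[]
1: 0x33 (blk 12, set 0) → MISS  vc=[]
2: 0x72 (blk 28, set 0) → MISS  vc=[12]
3: 0x70 (blk 28, set 0) → L1-HIT  vc=[12]
4: 0x34 (blk 13, set 1) → MISS  vc=[12, 21]
5: 0x73 (blk 28, set 0) → L1-HIT  vc=[12, 21]
6: 0x33 (blk 12, set 0) → VC-HIT  vc=[28, 21]
7: 0x72 (blk 28, set 0) → VC-HIT  vc=[12, 21]
8: 0x71 (blk 28, set 0) → L1-HIT  vc=[12, 21]
9: 0x54 (blk 21, set 1) → VC-HIT  vc=[12, 13]
10: 0x30 (blk 12, set 0) → VC-HIT  vc=[28, 13]
11: 0x36 (blk 13, set 1) → VC-HIT  vc=[28, 21]
12: 0x36 (blk 13, set 1) → L1-HIT  vc=[28, 21]

OUTCOME = VC-HIT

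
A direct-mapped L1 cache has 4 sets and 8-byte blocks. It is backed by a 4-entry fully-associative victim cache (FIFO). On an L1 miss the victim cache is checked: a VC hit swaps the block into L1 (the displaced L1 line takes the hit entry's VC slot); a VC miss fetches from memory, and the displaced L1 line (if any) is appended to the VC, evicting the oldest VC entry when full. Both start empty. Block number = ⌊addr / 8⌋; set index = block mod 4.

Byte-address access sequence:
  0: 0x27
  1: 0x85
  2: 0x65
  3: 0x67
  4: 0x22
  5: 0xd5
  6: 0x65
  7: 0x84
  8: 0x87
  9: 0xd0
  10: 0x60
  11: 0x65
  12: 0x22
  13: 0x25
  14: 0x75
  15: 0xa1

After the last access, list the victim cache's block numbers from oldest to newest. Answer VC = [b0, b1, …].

VC = [12, 16, 26, 4]

  [0] addr=0x27 blk=4 s=0: MISS | VC []
  [1] addr=0x85 blk=16 s=0: MISS | VC [4]
  [2] addr=0x65 blk=12 s=0: MISS | VC [4, 16]
  [3] addr=0x67 blk=12 s=0: L1-HIT | VC [4, 16]
  [4] addr=0x22 blk=4 s=0: VC-HIT | VC [12, 16]
  [5] addr=0xd5 blk=26 s=2: MISS | VC [12, 16]
  [6] addr=0x65 blk=12 s=0: VC-HIT | VC [4, 16]
  [7] addr=0x84 blk=16 s=0: VC-HIT | VC [4, 12]
  [8] addr=0x87 blk=16 s=0: L1-HIT | VC [4, 12]
  [9] addr=0xd0 blk=26 s=2: L1-HIT | VC [4, 12]
  [10] addr=0x60 blk=12 s=0: VC-HIT | VC [4, 16]
  [11] addr=0x65 blk=12 s=0: L1-HIT | VC [4, 16]
  [12] addr=0x22 blk=4 s=0: VC-HIT | VC [12, 16]
  [13] addr=0x25 blk=4 s=0: L1-HIT | VC [12, 16]
  [14] addr=0x75 blk=14 s=2: MISS | VC [12, 16, 26]
  [15] addr=0xa1 blk=20 s=0: MISS | VC [12, 16, 26, 4]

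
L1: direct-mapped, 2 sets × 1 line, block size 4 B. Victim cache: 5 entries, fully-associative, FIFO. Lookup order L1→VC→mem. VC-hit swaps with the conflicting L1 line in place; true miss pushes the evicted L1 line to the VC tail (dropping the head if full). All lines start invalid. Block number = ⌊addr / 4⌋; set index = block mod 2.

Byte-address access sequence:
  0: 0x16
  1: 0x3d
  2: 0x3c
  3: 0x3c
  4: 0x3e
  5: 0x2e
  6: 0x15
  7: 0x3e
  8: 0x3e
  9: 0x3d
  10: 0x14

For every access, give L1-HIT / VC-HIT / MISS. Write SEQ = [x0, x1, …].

  [0] addr=0x16 blk=5 s=1: MISS | VC []
  [1] addr=0x3d blk=15 s=1: MISS | VC [5]
  [2] addr=0x3c blk=15 s=1: L1-HIT | VC [5]
  [3] addr=0x3c blk=15 s=1: L1-HIT | VC [5]
  [4] addr=0x3e blk=15 s=1: L1-HIT | VC [5]
  [5] addr=0x2e blk=11 s=1: MISS | VC [5, 15]
  [6] addr=0x15 blk=5 s=1: VC-HIT | VC [11, 15]
  [7] addr=0x3e blk=15 s=1: VC-HIT | VC [11, 5]
  [8] addr=0x3e blk=15 s=1: L1-HIT | VC [11, 5]
  [9] addr=0x3d blk=15 s=1: L1-HIT | VC [11, 5]
  [10] addr=0x14 blk=5 s=1: VC-HIT | VC [11, 15]

SEQ = [MISS, MISS, L1-HIT, L1-HIT, L1-HIT, MISS, VC-HIT, VC-HIT, L1-HIT, L1-HIT, VC-HIT]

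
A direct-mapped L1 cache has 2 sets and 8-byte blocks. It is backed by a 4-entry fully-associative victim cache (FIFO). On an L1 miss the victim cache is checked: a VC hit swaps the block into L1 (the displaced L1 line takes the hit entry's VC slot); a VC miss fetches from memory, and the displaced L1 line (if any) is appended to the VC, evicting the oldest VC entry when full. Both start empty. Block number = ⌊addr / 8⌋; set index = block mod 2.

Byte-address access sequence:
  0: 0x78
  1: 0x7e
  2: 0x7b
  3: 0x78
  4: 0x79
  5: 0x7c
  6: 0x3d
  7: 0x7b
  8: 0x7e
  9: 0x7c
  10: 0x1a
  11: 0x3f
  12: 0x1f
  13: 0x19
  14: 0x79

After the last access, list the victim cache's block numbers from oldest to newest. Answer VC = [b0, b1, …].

  [0] addr=0x78 blk=15 s=1: MISS | VC []
  [1] addr=0x7e blk=15 s=1: L1-HIT | VC []
  [2] addr=0x7b blk=15 s=1: L1-HIT | VC []
  [3] addr=0x78 blk=15 s=1: L1-HIT | VC []
  [4] addr=0x79 blk=15 s=1: L1-HIT | VC []
  [5] addr=0x7c blk=15 s=1: L1-HIT | VC []
  [6] addr=0x3d blk=7 s=1: MISS | VC [15]
  [7] addr=0x7b blk=15 s=1: VC-HIT | VC [7]
  [8] addr=0x7e blk=15 s=1: L1-HIT | VC [7]
  [9] addr=0x7c blk=15 s=1: L1-HIT | VC [7]
  [10] addr=0x1a blk=3 s=1: MISS | VC [7, 15]
  [11] addr=0x3f blk=7 s=1: VC-HIT | VC [3, 15]
  [12] addr=0x1f blk=3 s=1: VC-HIT | VC [7, 15]
  [13] addr=0x19 blk=3 s=1: L1-HIT | VC [7, 15]
  [14] addr=0x79 blk=15 s=1: VC-HIT | VC [7, 3]

VC = [7, 3]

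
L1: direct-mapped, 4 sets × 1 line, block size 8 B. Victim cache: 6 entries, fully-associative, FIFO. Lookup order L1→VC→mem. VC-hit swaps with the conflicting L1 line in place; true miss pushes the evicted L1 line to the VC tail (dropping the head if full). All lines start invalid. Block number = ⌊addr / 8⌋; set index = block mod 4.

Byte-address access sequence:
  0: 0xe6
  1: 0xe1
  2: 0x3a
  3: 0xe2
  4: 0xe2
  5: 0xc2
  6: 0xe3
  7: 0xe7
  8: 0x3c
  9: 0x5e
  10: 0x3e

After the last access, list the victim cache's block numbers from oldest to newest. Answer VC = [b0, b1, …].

VC = [24, 11]

0: 0xe6 (blk 28, set 0) → MISS  vc=[]
1: 0xe1 (blk 28, set 0) → L1-HIT  vc=[]
2: 0x3a (blk 7, set 3) → MISS  vc=[]
3: 0xe2 (blk 28, set 0) → L1-HIT  vc=[]
4: 0xe2 (blk 28, set 0) → L1-HIT  vc=[]
5: 0xc2 (blk 24, set 0) → MISS  vc=[28]
6: 0xe3 (blk 28, set 0) → VC-HIT  vc=[24]
7: 0xe7 (blk 28, set 0) → L1-HIT  vc=[24]
8: 0x3c (blk 7, set 3) → L1-HIT  vc=[24]
9: 0x5e (blk 11, set 3) → MISS  vc=[24, 7]
10: 0x3e (blk 7, set 3) → VC-HIT  vc=[24, 11]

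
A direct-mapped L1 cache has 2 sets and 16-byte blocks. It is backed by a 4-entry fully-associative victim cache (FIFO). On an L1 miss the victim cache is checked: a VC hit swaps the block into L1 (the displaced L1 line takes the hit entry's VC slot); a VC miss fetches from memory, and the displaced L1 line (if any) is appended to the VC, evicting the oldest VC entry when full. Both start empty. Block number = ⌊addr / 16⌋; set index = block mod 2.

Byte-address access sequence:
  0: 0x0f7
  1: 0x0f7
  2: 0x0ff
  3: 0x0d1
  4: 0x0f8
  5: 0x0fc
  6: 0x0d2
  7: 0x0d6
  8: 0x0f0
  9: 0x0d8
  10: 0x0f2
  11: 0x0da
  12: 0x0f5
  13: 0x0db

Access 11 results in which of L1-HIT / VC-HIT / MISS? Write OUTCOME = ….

  [0] addr=0xf7 blk=15 s=1: MISS | VC []
  [1] addr=0xf7 blk=15 s=1: L1-HIT | VC []
  [2] addr=0xff blk=15 s=1: L1-HIT | VC []
  [3] addr=0xd1 blk=13 s=1: MISS | VC [15]
  [4] addr=0xf8 blk=15 s=1: VC-HIT | VC [13]
  [5] addr=0xfc blk=15 s=1: L1-HIT | VC [13]
  [6] addr=0xd2 blk=13 s=1: VC-HIT | VC [15]
  [7] addr=0xd6 blk=13 s=1: L1-HIT | VC [15]
  [8] addr=0xf0 blk=15 s=1: VC-HIT | VC [13]
  [9] addr=0xd8 blk=13 s=1: VC-HIT | VC [15]
  [10] addr=0xf2 blk=15 s=1: VC-HIT | VC [13]
  [11] addr=0xda blk=13 s=1: VC-HIT | VC [15]
  [12] addr=0xf5 blk=15 s=1: VC-HIT | VC [13]
  [13] addr=0xdb blk=13 s=1: VC-HIT | VC [15]

OUTCOME = VC-HIT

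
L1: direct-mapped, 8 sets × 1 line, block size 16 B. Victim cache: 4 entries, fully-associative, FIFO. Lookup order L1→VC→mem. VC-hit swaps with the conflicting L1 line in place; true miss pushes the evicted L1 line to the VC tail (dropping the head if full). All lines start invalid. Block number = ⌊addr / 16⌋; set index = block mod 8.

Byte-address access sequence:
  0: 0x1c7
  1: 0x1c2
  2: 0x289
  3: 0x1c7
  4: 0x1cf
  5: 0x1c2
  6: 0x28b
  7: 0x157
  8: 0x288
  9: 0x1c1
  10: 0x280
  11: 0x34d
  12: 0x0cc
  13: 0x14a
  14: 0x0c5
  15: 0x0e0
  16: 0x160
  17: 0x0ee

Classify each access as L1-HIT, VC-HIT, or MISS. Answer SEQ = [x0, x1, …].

SEQ = [MISS, L1-HIT, MISS, L1-HIT, L1-HIT, L1-HIT, L1-HIT, MISS, L1-HIT, L1-HIT, L1-HIT, MISS, MISS, MISS, VC-HIT, MISS, MISS, VC-HIT]

0: 0x1c7 (blk 28, set 4) → MISS  vc=[]
1: 0x1c2 (blk 28, set 4) → L1-HIT  vc=[]
2: 0x289 (blk 40, set 0) → MISS  vc=[]
3: 0x1c7 (blk 28, set 4) → L1-HIT  vc=[]
4: 0x1cf (blk 28, set 4) → L1-HIT  vc=[]
5: 0x1c2 (blk 28, set 4) → L1-HIT  vc=[]
6: 0x28b (blk 40, set 0) → L1-HIT  vc=[]
7: 0x157 (blk 21, set 5) → MISS  vc=[]
8: 0x288 (blk 40, set 0) → L1-HIT  vc=[]
9: 0x1c1 (blk 28, set 4) → L1-HIT  vc=[]
10: 0x280 (blk 40, set 0) → L1-HIT  vc=[]
11: 0x34d (blk 52, set 4) → MISS  vc=[28]
12: 0xcc (blk 12, set 4) → MISS  vc=[28, 52]
13: 0x14a (blk 20, set 4) → MISS  vc=[28, 52, 12]
14: 0xc5 (blk 12, set 4) → VC-HIT  vc=[28, 52, 20]
15: 0xe0 (blk 14, set 6) → MISS  vc=[28, 52, 20]
16: 0x160 (blk 22, set 6) → MISS  vc=[28, 52, 20, 14]
17: 0xee (blk 14, set 6) → VC-HIT  vc=[28, 52, 20, 22]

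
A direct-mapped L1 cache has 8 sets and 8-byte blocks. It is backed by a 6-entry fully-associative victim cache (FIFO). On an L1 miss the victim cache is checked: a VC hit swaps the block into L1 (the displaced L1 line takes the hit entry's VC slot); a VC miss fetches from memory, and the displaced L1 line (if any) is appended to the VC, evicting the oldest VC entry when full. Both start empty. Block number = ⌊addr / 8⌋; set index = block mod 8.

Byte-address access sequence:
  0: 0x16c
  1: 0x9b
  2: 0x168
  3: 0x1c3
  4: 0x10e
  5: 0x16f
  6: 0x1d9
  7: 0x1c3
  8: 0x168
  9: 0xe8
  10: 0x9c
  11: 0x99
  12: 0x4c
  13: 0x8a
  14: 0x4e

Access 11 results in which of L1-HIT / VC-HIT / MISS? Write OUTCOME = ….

OUTCOME = L1-HIT

#0 0x16c→b45/s5 MISS; vc=[]
#1 0x9b→b19/s3 MISS; vc=[]
#2 0x168→b45/s5 L1-HIT; vc=[]
#3 0x1c3→b56/s0 MISS; vc=[]
#4 0x10e→b33/s1 MISS; vc=[]
#5 0x16f→b45/s5 L1-HIT; vc=[]
#6 0x1d9→b59/s3 MISS; vc=[19]
#7 0x1c3→b56/s0 L1-HIT; vc=[19]
#8 0x168→b45/s5 L1-HIT; vc=[19]
#9 0xe8→b29/s5 MISS; vc=[19,45]
#10 0x9c→b19/s3 VC-HIT; vc=[59,45]
#11 0x99→b19/s3 L1-HIT; vc=[59,45]
#12 0x4c→b9/s1 MISS; vc=[59,45,33]
#13 0x8a→b17/s1 MISS; vc=[59,45,33,9]
#14 0x4e→b9/s1 VC-HIT; vc=[59,45,33,17]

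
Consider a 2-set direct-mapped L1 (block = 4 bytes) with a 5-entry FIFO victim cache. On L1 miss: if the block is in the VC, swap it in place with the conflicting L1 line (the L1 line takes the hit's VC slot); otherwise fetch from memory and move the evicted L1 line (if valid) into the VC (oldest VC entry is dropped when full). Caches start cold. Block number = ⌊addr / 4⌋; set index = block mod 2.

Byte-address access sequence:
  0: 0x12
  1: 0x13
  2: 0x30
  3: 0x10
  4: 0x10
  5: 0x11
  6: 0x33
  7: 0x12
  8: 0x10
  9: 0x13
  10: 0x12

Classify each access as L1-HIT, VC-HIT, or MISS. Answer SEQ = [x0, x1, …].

SEQ = [MISS, L1-HIT, MISS, VC-HIT, L1-HIT, L1-HIT, VC-HIT, VC-HIT, L1-HIT, L1-HIT, L1-HIT]

0: 0x12 (blk 4, set 0) → MISS  vc=[]
1: 0x13 (blk 4, set 0) → L1-HIT  vc=[]
2: 0x30 (blk 12, set 0) → MISS  vc=[4]
3: 0x10 (blk 4, set 0) → VC-HIT  vc=[12]
4: 0x10 (blk 4, set 0) → L1-HIT  vc=[12]
5: 0x11 (blk 4, set 0) → L1-HIT  vc=[12]
6: 0x33 (blk 12, set 0) → VC-HIT  vc=[4]
7: 0x12 (blk 4, set 0) → VC-HIT  vc=[12]
8: 0x10 (blk 4, set 0) → L1-HIT  vc=[12]
9: 0x13 (blk 4, set 0) → L1-HIT  vc=[12]
10: 0x12 (blk 4, set 0) → L1-HIT  vc=[12]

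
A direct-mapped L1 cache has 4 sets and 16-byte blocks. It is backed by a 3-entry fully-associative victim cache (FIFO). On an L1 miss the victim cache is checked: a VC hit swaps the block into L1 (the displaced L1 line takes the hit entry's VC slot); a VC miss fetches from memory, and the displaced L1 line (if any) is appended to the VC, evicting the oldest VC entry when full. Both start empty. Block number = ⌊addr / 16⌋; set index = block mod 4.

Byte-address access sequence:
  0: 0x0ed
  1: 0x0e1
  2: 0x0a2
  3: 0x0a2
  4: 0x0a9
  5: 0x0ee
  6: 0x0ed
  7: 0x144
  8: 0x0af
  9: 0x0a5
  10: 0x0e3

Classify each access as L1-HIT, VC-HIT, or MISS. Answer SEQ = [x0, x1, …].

  [0] addr=0xed blk=14 s=2: MISS | VC []
  [1] addr=0xe1 blk=14 s=2: L1-HIT | VC []
  [2] addr=0xa2 blk=10 s=2: MISS | VC [14]
  [3] addr=0xa2 blk=10 s=2: L1-HIT | VC [14]
  [4] addr=0xa9 blk=10 s=2: L1-HIT | VC [14]
  [5] addr=0xee blk=14 s=2: VC-HIT | VC [10]
  [6] addr=0xed blk=14 s=2: L1-HIT | VC [10]
  [7] addr=0x144 blk=20 s=0: MISS | VC [10]
  [8] addr=0xaf blk=10 s=2: VC-HIT | VC [14]
  [9] addr=0xa5 blk=10 s=2: L1-HIT | VC [14]
  [10] addr=0xe3 blk=14 s=2: VC-HIT | VC [10]

SEQ = [MISS, L1-HIT, MISS, L1-HIT, L1-HIT, VC-HIT, L1-HIT, MISS, VC-HIT, L1-HIT, VC-HIT]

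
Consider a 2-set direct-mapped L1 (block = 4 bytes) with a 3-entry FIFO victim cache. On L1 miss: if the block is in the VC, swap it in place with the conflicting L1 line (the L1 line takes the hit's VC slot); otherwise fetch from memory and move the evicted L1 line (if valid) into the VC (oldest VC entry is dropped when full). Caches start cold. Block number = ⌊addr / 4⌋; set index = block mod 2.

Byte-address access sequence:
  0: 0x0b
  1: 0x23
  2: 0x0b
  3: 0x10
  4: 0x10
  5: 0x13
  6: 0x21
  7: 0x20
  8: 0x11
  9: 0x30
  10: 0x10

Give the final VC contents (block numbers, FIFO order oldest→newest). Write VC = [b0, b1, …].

#0 0xb→b2/s0 MISS; vc=[]
#1 0x23→b8/s0 MISS; vc=[2]
#2 0xb→b2/s0 VC-HIT; vc=[8]
#3 0x10→b4/s0 MISS; vc=[8,2]
#4 0x10→b4/s0 L1-HIT; vc=[8,2]
#5 0x13→b4/s0 L1-HIT; vc=[8,2]
#6 0x21→b8/s0 VC-HIT; vc=[4,2]
#7 0x20→b8/s0 L1-HIT; vc=[4,2]
#8 0x11→b4/s0 VC-HIT; vc=[8,2]
#9 0x30→b12/s0 MISS; vc=[8,2,4]
#10 0x10→b4/s0 VC-HIT; vc=[8,2,12]

VC = [8, 2, 12]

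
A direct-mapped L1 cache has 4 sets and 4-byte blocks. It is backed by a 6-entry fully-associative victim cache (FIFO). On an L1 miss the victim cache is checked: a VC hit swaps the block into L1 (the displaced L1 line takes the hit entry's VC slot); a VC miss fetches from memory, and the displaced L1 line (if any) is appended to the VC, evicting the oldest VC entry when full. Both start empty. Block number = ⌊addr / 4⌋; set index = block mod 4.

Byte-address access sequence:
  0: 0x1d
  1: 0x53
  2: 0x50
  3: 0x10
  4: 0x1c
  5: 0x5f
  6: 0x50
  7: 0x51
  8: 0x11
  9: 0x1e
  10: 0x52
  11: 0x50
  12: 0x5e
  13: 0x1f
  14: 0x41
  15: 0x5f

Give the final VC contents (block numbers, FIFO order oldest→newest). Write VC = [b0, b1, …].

  [0] addr=0x1d blk=7 s=3: MISS | VC []
  [1] addr=0x53 blk=20 s=0: MISS | VC []
  [2] addr=0x50 blk=20 s=0: L1-HIT | VC []
  [3] addr=0x10 blk=4 s=0: MISS | VC [20]
  [4] addr=0x1c blk=7 s=3: L1-HIT | VC [20]
  [5] addr=0x5f blk=23 s=3: MISS | VC [20, 7]
  [6] addr=0x50 blk=20 s=0: VC-HIT | VC [4, 7]
  [7] addr=0x51 blk=20 s=0: L1-HIT | VC [4, 7]
  [8] addr=0x11 blk=4 s=0: VC-HIT | VC [20, 7]
  [9] addr=0x1e blk=7 s=3: VC-HIT | VC [20, 23]
  [10] addr=0x52 blk=20 s=0: VC-HIT | VC [4, 23]
  [11] addr=0x50 blk=20 s=0: L1-HIT | VC [4, 23]
  [12] addr=0x5e blk=23 s=3: VC-HIT | VC [4, 7]
  [13] addr=0x1f blk=7 s=3: VC-HIT | VC [4, 23]
  [14] addr=0x41 blk=16 s=0: MISS | VC [4, 23, 20]
  [15] addr=0x5f blk=23 s=3: VC-HIT | VC [4, 7, 20]

VC = [4, 7, 20]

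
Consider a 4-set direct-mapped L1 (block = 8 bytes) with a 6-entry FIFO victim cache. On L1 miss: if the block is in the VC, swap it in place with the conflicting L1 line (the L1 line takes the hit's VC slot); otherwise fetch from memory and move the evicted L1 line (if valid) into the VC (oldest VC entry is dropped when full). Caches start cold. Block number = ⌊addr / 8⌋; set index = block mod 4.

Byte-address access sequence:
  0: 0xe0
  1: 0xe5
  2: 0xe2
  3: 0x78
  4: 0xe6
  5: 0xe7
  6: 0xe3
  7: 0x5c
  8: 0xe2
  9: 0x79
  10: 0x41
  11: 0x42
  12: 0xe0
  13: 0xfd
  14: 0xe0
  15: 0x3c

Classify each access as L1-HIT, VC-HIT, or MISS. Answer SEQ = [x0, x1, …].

SEQ = [MISS, L1-HIT, L1-HIT, MISS, L1-HIT, L1-HIT, L1-HIT, MISS, L1-HIT, VC-HIT, MISS, L1-HIT, VC-HIT, MISS, L1-HIT, MISS]

#0 0xe0→b28/s0 MISS; vc=[]
#1 0xe5→b28/s0 L1-HIT; vc=[]
#2 0xe2→b28/s0 L1-HIT; vc=[]
#3 0x78→b15/s3 MISS; vc=[]
#4 0xe6→b28/s0 L1-HIT; vc=[]
#5 0xe7→b28/s0 L1-HIT; vc=[]
#6 0xe3→b28/s0 L1-HIT; vc=[]
#7 0x5c→b11/s3 MISS; vc=[15]
#8 0xe2→b28/s0 L1-HIT; vc=[15]
#9 0x79→b15/s3 VC-HIT; vc=[11]
#10 0x41→b8/s0 MISS; vc=[11,28]
#11 0x42→b8/s0 L1-HIT; vc=[11,28]
#12 0xe0→b28/s0 VC-HIT; vc=[11,8]
#13 0xfd→b31/s3 MISS; vc=[11,8,15]
#14 0xe0→b28/s0 L1-HIT; vc=[11,8,15]
#15 0x3c→b7/s3 MISS; vc=[11,8,15,31]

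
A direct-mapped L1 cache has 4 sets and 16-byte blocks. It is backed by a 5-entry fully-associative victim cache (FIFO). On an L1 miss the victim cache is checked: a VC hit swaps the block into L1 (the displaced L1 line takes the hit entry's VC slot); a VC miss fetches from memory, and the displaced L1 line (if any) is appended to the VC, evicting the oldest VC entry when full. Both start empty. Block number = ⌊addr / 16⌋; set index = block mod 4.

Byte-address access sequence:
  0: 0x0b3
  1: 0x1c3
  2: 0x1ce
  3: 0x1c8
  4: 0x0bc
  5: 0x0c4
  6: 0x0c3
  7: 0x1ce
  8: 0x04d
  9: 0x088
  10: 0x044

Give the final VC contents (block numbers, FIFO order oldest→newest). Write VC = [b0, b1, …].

VC = [12, 28, 8]

0: 0xb3 (blk 11, set 3) → MISS  vc=[]
1: 0x1c3 (blk 28, set 0) → MISS  vc=[]
2: 0x1ce (blk 28, set 0) → L1-HIT  vc=[]
3: 0x1c8 (blk 28, set 0) → L1-HIT  vc=[]
4: 0xbc (blk 11, set 3) → L1-HIT  vc=[]
5: 0xc4 (blk 12, set 0) → MISS  vc=[28]
6: 0xc3 (blk 12, set 0) → L1-HIT  vc=[28]
7: 0x1ce (blk 28, set 0) → VC-HIT  vc=[12]
8: 0x4d (blk 4, set 0) → MISS  vc=[12, 28]
9: 0x88 (blk 8, set 0) → MISS  vc=[12, 28, 4]
10: 0x44 (blk 4, set 0) → VC-HIT  vc=[12, 28, 8]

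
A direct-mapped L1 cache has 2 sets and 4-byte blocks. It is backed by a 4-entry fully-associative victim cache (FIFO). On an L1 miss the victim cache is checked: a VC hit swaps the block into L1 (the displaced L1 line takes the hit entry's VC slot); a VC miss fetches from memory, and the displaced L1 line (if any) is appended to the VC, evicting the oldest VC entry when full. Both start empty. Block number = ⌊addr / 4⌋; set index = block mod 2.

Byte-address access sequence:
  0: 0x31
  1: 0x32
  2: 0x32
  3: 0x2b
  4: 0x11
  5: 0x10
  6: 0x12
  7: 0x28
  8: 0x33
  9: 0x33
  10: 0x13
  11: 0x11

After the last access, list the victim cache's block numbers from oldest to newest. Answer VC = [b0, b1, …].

  [0] addr=0x31 blk=12 s=0: MISS | VC []
  [1] addr=0x32 blk=12 s=0: L1-HIT | VC []
  [2] addr=0x32 blk=12 s=0: L1-HIT | VC []
  [3] addr=0x2b blk=10 s=0: MISS | VC [12]
  [4] addr=0x11 blk=4 s=0: MISS | VC [12, 10]
  [5] addr=0x10 blk=4 s=0: L1-HIT | VC [12, 10]
  [6] addr=0x12 blk=4 s=0: L1-HIT | VC [12, 10]
  [7] addr=0x28 blk=10 s=0: VC-HIT | VC [12, 4]
  [8] addr=0x33 blk=12 s=0: VC-HIT | VC [10, 4]
  [9] addr=0x33 blk=12 s=0: L1-HIT | VC [10, 4]
  [10] addr=0x13 blk=4 s=0: VC-HIT | VC [10, 12]
  [11] addr=0x11 blk=4 s=0: L1-HIT | VC [10, 12]

VC = [10, 12]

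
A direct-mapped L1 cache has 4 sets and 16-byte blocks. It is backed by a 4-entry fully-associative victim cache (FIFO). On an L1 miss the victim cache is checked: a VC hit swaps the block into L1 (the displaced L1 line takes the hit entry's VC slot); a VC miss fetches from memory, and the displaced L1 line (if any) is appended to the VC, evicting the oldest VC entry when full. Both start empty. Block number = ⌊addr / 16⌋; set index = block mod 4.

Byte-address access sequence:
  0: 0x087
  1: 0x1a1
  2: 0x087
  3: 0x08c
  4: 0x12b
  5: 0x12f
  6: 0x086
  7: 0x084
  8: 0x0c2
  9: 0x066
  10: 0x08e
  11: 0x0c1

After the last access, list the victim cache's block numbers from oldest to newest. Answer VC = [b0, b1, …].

VC = [26, 8, 18]

  [0] addr=0x87 blk=8 s=0: MISS | VC []
  [1] addr=0x1a1 blk=26 s=2: MISS | VC []
  [2] addr=0x87 blk=8 s=0: L1-HIT | VC []
  [3] addr=0x8c blk=8 s=0: L1-HIT | VC []
  [4] addr=0x12b blk=18 s=2: MISS | VC [26]
  [5] addr=0x12f blk=18 s=2: L1-HIT | VC [26]
  [6] addr=0x86 blk=8 s=0: L1-HIT | VC [26]
  [7] addr=0x84 blk=8 s=0: L1-HIT | VC [26]
  [8] addr=0xc2 blk=12 s=0: MISS | VC [26, 8]
  [9] addr=0x66 blk=6 s=2: MISS | VC [26, 8, 18]
  [10] addr=0x8e blk=8 s=0: VC-HIT | VC [26, 12, 18]
  [11] addr=0xc1 blk=12 s=0: VC-HIT | VC [26, 8, 18]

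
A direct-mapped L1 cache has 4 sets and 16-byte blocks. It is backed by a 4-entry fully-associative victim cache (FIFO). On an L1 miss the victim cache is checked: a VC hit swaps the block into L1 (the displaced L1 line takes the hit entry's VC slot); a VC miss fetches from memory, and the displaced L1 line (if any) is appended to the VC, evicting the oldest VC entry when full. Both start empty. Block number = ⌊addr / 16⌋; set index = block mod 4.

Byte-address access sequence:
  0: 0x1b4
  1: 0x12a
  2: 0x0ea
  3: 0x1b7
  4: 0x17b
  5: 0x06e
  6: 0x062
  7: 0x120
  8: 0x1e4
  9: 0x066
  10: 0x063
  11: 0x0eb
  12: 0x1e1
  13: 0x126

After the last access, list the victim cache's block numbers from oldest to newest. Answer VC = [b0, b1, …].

  [0] addr=0x1b4 blk=27 s=3: MISS | VC []
  [1] addr=0x12a blk=18 s=2: MISS | VC []
  [2] addr=0xea blk=14 s=2: MISS | VC [18]
  [3] addr=0x1b7 blk=27 s=3: L1-HIT | VC [18]
  [4] addr=0x17b blk=23 s=3: MISS | VC [18, 27]
  [5] addr=0x6e blk=6 s=2: MISS | VC [18, 27, 14]
  [6] addr=0x62 blk=6 s=2: L1-HIT | VC [18, 27, 14]
  [7] addr=0x120 blk=18 s=2: VC-HIT | VC [6, 27, 14]
  [8] addr=0x1e4 blk=30 s=2: MISS | VC [6, 27, 14, 18]
  [9] addr=0x66 blk=6 s=2: VC-HIT | VC [30, 27, 14, 18]
  [10] addr=0x63 blk=6 s=2: L1-HIT | VC [30, 27, 14, 18]
  [11] addr=0xeb blk=14 s=2: VC-HIT | VC [30, 27, 6, 18]
  [12] addr=0x1e1 blk=30 s=2: VC-HIT | VC [14, 27, 6, 18]
  [13] addr=0x126 blk=18 s=2: VC-HIT | VC [14, 27, 6, 30]

VC = [14, 27, 6, 30]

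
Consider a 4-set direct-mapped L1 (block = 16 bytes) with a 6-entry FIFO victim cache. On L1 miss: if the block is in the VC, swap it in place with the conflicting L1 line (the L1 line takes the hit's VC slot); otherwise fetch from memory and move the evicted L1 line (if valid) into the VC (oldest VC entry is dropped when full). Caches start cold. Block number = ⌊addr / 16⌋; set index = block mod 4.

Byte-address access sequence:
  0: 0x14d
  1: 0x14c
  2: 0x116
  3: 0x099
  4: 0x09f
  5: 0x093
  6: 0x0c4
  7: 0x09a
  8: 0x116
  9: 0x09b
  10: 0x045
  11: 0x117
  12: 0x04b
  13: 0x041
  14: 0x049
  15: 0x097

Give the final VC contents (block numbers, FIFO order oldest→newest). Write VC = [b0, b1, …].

0: 0x14d (blk 20, set 0) → MISS  vc=[]
1: 0x14c (blk 20, set 0) → L1-HIT  vc=[]
2: 0x116 (blk 17, set 1) → MISS  vc=[]
3: 0x99 (blk 9, set 1) → MISS  vc=[17]
4: 0x9f (blk 9, set 1) → L1-HIT  vc=[17]
5: 0x93 (blk 9, set 1) → L1-HIT  vc=[17]
6: 0xc4 (blk 12, set 0) → MISS  vc=[17, 20]
7: 0x9a (blk 9, set 1) → L1-HIT  vc=[17, 20]
8: 0x116 (blk 17, set 1) → VC-HIT  vc=[9, 20]
9: 0x9b (blk 9, set 1) → VC-HIT  vc=[17, 20]
10: 0x45 (blk 4, set 0) → MISS  vc=[17, 20, 12]
11: 0x117 (blk 17, set 1) → VC-HIT  vc=[9, 20, 12]
12: 0x4b (blk 4, set 0) → L1-HIT  vc=[9, 20, 12]
13: 0x41 (blk 4, set 0) → L1-HIT  vc=[9, 20, 12]
14: 0x49 (blk 4, set 0) → L1-HIT  vc=[9, 20, 12]
15: 0x97 (blk 9, set 1) → VC-HIT  vc=[17, 20, 12]

VC = [17, 20, 12]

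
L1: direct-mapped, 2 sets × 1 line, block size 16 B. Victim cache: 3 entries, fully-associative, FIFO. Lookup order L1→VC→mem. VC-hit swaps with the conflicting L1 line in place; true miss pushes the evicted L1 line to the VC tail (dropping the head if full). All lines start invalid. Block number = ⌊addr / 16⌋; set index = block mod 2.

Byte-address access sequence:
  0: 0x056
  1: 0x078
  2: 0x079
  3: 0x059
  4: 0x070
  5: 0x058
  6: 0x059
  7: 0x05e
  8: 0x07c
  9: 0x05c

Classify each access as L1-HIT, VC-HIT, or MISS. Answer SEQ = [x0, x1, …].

SEQ = [MISS, MISS, L1-HIT, VC-HIT, VC-HIT, VC-HIT, L1-HIT, L1-HIT, VC-HIT, VC-HIT]

#0 0x56→b5/s1 MISS; vc=[]
#1 0x78→b7/s1 MISS; vc=[5]
#2 0x79→b7/s1 L1-HIT; vc=[5]
#3 0x59→b5/s1 VC-HIT; vc=[7]
#4 0x70→b7/s1 VC-HIT; vc=[5]
#5 0x58→b5/s1 VC-HIT; vc=[7]
#6 0x59→b5/s1 L1-HIT; vc=[7]
#7 0x5e→b5/s1 L1-HIT; vc=[7]
#8 0x7c→b7/s1 VC-HIT; vc=[5]
#9 0x5c→b5/s1 VC-HIT; vc=[7]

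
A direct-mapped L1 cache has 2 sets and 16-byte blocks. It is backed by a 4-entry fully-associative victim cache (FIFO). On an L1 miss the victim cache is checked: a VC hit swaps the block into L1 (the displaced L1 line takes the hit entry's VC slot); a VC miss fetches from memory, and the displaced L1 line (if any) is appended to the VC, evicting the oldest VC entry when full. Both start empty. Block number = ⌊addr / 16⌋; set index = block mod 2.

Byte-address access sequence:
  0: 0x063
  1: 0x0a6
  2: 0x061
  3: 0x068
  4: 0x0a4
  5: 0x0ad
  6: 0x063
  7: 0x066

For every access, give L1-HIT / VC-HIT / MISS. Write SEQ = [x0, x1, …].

0: 0x63 (blk 6, set 0) → MISS  vc=[]
1: 0xa6 (blk 10, set 0) → MISS  vc=[6]
2: 0x61 (blk 6, set 0) → VC-HIT  vc=[10]
3: 0x68 (blk 6, set 0) → L1-HIT  vc=[10]
4: 0xa4 (blk 10, set 0) → VC-HIT  vc=[6]
5: 0xad (blk 10, set 0) → L1-HIT  vc=[6]
6: 0x63 (blk 6, set 0) → VC-HIT  vc=[10]
7: 0x66 (blk 6, set 0) → L1-HIT  vc=[10]

SEQ = [MISS, MISS, VC-HIT, L1-HIT, VC-HIT, L1-HIT, VC-HIT, L1-HIT]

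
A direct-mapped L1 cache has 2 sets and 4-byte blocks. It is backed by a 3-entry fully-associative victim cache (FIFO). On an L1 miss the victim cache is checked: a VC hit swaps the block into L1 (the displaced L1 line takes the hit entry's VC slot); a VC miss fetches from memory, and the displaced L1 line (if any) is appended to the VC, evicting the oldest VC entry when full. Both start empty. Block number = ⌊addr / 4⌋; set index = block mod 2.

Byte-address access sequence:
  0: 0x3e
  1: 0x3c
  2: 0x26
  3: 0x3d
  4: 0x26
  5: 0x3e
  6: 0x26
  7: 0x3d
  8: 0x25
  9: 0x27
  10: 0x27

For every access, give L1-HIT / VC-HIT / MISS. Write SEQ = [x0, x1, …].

SEQ = [MISS, L1-HIT, MISS, VC-HIT, VC-HIT, VC-HIT, VC-HIT, VC-HIT, VC-HIT, L1-HIT, L1-HIT]

#0 0x3e→b15/s1 MISS; vc=[]
#1 0x3c→b15/s1 L1-HIT; vc=[]
#2 0x26→b9/s1 MISS; vc=[15]
#3 0x3d→b15/s1 VC-HIT; vc=[9]
#4 0x26→b9/s1 VC-HIT; vc=[15]
#5 0x3e→b15/s1 VC-HIT; vc=[9]
#6 0x26→b9/s1 VC-HIT; vc=[15]
#7 0x3d→b15/s1 VC-HIT; vc=[9]
#8 0x25→b9/s1 VC-HIT; vc=[15]
#9 0x27→b9/s1 L1-HIT; vc=[15]
#10 0x27→b9/s1 L1-HIT; vc=[15]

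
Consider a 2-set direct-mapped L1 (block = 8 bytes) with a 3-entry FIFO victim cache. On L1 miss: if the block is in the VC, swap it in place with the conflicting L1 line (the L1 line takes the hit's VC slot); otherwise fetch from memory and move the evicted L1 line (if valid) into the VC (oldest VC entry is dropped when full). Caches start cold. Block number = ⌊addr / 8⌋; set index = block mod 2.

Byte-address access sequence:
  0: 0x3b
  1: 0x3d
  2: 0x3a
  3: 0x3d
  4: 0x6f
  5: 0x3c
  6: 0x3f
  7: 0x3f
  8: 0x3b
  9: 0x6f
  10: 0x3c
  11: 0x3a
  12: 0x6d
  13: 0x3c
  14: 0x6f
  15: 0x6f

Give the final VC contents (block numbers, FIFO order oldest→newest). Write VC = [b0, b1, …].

VC = [7]

#0 0x3b→b7/s1 MISS; vc=[]
#1 0x3d→b7/s1 L1-HIT; vc=[]
#2 0x3a→b7/s1 L1-HIT; vc=[]
#3 0x3d→b7/s1 L1-HIT; vc=[]
#4 0x6f→b13/s1 MISS; vc=[7]
#5 0x3c→b7/s1 VC-HIT; vc=[13]
#6 0x3f→b7/s1 L1-HIT; vc=[13]
#7 0x3f→b7/s1 L1-HIT; vc=[13]
#8 0x3b→b7/s1 L1-HIT; vc=[13]
#9 0x6f→b13/s1 VC-HIT; vc=[7]
#10 0x3c→b7/s1 VC-HIT; vc=[13]
#11 0x3a→b7/s1 L1-HIT; vc=[13]
#12 0x6d→b13/s1 VC-HIT; vc=[7]
#13 0x3c→b7/s1 VC-HIT; vc=[13]
#14 0x6f→b13/s1 VC-HIT; vc=[7]
#15 0x6f→b13/s1 L1-HIT; vc=[7]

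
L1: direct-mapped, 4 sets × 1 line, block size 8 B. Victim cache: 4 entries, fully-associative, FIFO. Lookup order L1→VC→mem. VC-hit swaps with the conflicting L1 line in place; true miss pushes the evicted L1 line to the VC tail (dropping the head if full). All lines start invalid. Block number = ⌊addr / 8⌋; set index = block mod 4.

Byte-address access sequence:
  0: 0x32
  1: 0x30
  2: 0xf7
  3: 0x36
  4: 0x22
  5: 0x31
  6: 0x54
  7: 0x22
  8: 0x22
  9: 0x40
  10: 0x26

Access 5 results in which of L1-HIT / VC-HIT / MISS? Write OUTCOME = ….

0: 0x32 (blk 6, set 2) → MISS  vc=[]
1: 0x30 (blk 6, set 2) → L1-HIT  vc=[]
2: 0xf7 (blk 30, set 2) → MISS  vc=[6]
3: 0x36 (blk 6, set 2) → VC-HIT  vc=[30]
4: 0x22 (blk 4, set 0) → MISS  vc=[30]
5: 0x31 (blk 6, set 2) → L1-HIT  vc=[30]
6: 0x54 (blk 10, set 2) → MISS  vc=[30, 6]
7: 0x22 (blk 4, set 0) → L1-HIT  vc=[30, 6]
8: 0x22 (blk 4, set 0) → L1-HIT  vc=[30, 6]
9: 0x40 (blk 8, set 0) → MISS  vc=[30, 6, 4]
10: 0x26 (blk 4, set 0) → VC-HIT  vc=[30, 6, 8]

OUTCOME = L1-HIT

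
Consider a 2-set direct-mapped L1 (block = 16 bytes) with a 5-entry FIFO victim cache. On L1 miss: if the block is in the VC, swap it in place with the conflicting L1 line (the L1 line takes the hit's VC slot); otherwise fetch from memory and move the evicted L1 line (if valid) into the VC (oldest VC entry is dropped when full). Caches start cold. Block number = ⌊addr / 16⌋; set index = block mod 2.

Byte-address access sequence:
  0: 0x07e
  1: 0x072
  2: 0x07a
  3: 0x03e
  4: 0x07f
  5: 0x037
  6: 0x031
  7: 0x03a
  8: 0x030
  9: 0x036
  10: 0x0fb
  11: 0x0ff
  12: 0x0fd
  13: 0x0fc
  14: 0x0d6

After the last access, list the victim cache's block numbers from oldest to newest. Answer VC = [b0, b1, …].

0: 0x7e (blk 7, set 1) → MISS  vc=[]
1: 0x72 (blk 7, set 1) → L1-HIT  vc=[]
2: 0x7a (blk 7, set 1) → L1-HIT  vc=[]
3: 0x3e (blk 3, set 1) → MISS  vc=[7]
4: 0x7f (blk 7, set 1) → VC-HIT  vc=[3]
5: 0x37 (blk 3, set 1) → VC-HIT  vc=[7]
6: 0x31 (blk 3, set 1) → L1-HIT  vc=[7]
7: 0x3a (blk 3, set 1) → L1-HIT  vc=[7]
8: 0x30 (blk 3, set 1) → L1-HIT  vc=[7]
9: 0x36 (blk 3, set 1) → L1-HIT  vc=[7]
10: 0xfb (blk 15, set 1) → MISS  vc=[7, 3]
11: 0xff (blk 15, set 1) → L1-HIT  vc=[7, 3]
12: 0xfd (blk 15, set 1) → L1-HIT  vc=[7, 3]
13: 0xfc (blk 15, set 1) → L1-HIT  vc=[7, 3]
14: 0xd6 (blk 13, set 1) → MISS  vc=[7, 3, 15]

VC = [7, 3, 15]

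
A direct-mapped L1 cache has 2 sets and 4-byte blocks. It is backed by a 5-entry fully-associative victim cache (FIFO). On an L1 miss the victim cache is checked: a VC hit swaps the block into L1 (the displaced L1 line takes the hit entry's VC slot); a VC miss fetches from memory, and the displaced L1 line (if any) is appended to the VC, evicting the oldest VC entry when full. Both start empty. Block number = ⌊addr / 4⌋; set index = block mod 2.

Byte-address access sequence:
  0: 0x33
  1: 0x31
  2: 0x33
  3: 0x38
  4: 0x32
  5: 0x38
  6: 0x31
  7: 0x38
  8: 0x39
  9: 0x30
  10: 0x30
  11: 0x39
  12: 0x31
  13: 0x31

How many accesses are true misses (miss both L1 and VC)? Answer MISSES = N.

MISSES = 2

  [0] addr=0x33 blk=12 s=0: MISS | VC []
  [1] addr=0x31 blk=12 s=0: L1-HIT | VC []
  [2] addr=0x33 blk=12 s=0: L1-HIT | VC []
  [3] addr=0x38 blk=14 s=0: MISS | VC [12]
  [4] addr=0x32 blk=12 s=0: VC-HIT | VC [14]
  [5] addr=0x38 blk=14 s=0: VC-HIT | VC [12]
  [6] addr=0x31 blk=12 s=0: VC-HIT | VC [14]
  [7] addr=0x38 blk=14 s=0: VC-HIT | VC [12]
  [8] addr=0x39 blk=14 s=0: L1-HIT | VC [12]
  [9] addr=0x30 blk=12 s=0: VC-HIT | VC [14]
  [10] addr=0x30 blk=12 s=0: L1-HIT | VC [14]
  [11] addr=0x39 blk=14 s=0: VC-HIT | VC [12]
  [12] addr=0x31 blk=12 s=0: VC-HIT | VC [14]
  [13] addr=0x31 blk=12 s=0: L1-HIT | VC [14]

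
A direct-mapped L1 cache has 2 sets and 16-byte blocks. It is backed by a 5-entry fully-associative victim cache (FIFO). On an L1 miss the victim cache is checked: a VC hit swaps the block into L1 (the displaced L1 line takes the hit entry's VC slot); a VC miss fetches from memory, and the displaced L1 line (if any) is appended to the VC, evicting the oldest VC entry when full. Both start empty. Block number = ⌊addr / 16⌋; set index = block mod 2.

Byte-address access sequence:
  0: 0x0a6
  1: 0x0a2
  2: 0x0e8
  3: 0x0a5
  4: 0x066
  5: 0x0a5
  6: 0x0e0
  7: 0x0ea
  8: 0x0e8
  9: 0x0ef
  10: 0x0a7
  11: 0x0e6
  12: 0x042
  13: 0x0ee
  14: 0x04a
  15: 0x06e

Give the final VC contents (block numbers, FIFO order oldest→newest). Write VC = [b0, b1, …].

#0 0xa6→b10/s0 MISS; vc=[]
#1 0xa2→b10/s0 L1-HIT; vc=[]
#2 0xe8→b14/s0 MISS; vc=[10]
#3 0xa5→b10/s0 VC-HIT; vc=[14]
#4 0x66→b6/s0 MISS; vc=[14,10]
#5 0xa5→b10/s0 VC-HIT; vc=[14,6]
#6 0xe0→b14/s0 VC-HIT; vc=[10,6]
#7 0xea→b14/s0 L1-HIT; vc=[10,6]
#8 0xe8→b14/s0 L1-HIT; vc=[10,6]
#9 0xef→b14/s0 L1-HIT; vc=[10,6]
#10 0xa7→b10/s0 VC-HIT; vc=[14,6]
#11 0xe6→b14/s0 VC-HIT; vc=[10,6]
#12 0x42→b4/s0 MISS; vc=[10,6,14]
#13 0xee→b14/s0 VC-HIT; vc=[10,6,4]
#14 0x4a→b4/s0 VC-HIT; vc=[10,6,14]
#15 0x6e→b6/s0 VC-HIT; vc=[10,4,14]

VC = [10, 4, 14]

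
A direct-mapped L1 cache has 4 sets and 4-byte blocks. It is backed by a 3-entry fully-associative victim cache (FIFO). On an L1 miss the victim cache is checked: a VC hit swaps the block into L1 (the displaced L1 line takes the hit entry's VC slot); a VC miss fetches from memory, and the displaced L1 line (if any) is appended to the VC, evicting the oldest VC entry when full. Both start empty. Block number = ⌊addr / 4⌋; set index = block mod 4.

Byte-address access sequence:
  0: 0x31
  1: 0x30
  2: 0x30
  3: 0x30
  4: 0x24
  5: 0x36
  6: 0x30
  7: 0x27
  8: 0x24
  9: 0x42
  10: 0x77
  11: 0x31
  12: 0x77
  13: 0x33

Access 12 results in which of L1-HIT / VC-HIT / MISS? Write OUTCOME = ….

#0 0x31→b12/s0 MISS; vc=[]
#1 0x30→b12/s0 L1-HIT; vc=[]
#2 0x30→b12/s0 L1-HIT; vc=[]
#3 0x30→b12/s0 L1-HIT; vc=[]
#4 0x24→b9/s1 MISS; vc=[]
#5 0x36→b13/s1 MISS; vc=[9]
#6 0x30→b12/s0 L1-HIT; vc=[9]
#7 0x27→b9/s1 VC-HIT; vc=[13]
#8 0x24→b9/s1 L1-HIT; vc=[13]
#9 0x42→b16/s0 MISS; vc=[13,12]
#10 0x77→b29/s1 MISS; vc=[13,12,9]
#11 0x31→b12/s0 VC-HIT; vc=[13,16,9]
#12 0x77→b29/s1 L1-HIT; vc=[13,16,9]
#13 0x33→b12/s0 L1-HIT; vc=[13,16,9]

OUTCOME = L1-HIT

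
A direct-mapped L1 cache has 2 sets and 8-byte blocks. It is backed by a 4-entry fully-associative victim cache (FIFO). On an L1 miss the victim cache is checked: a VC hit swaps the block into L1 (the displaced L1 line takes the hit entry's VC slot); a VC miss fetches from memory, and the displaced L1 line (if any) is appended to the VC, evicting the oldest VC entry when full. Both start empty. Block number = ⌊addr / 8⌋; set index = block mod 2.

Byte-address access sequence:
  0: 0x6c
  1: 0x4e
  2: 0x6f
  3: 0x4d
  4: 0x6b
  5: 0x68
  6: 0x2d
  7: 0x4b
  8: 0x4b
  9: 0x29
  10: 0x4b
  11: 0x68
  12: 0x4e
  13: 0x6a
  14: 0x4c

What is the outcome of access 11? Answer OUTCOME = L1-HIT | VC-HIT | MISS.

OUTCOME = VC-HIT

  [0] addr=0x6c blk=13 s=1: MISS | VC []
  [1] addr=0x4e blk=9 s=1: MISS | VC [13]
  [2] addr=0x6f blk=13 s=1: VC-HIT | VC [9]
  [3] addr=0x4d blk=9 s=1: VC-HIT | VC [13]
  [4] addr=0x6b blk=13 s=1: VC-HIT | VC [9]
  [5] addr=0x68 blk=13 s=1: L1-HIT | VC [9]
  [6] addr=0x2d blk=5 s=1: MISS | VC [9, 13]
  [7] addr=0x4b blk=9 s=1: VC-HIT | VC [5, 13]
  [8] addr=0x4b blk=9 s=1: L1-HIT | VC [5, 13]
  [9] addr=0x29 blk=5 s=1: VC-HIT | VC [9, 13]
  [10] addr=0x4b blk=9 s=1: VC-HIT | VC [5, 13]
  [11] addr=0x68 blk=13 s=1: VC-HIT | VC [5, 9]
  [12] addr=0x4e blk=9 s=1: VC-HIT | VC [5, 13]
  [13] addr=0x6a blk=13 s=1: VC-HIT | VC [5, 9]
  [14] addr=0x4c blk=9 s=1: VC-HIT | VC [5, 13]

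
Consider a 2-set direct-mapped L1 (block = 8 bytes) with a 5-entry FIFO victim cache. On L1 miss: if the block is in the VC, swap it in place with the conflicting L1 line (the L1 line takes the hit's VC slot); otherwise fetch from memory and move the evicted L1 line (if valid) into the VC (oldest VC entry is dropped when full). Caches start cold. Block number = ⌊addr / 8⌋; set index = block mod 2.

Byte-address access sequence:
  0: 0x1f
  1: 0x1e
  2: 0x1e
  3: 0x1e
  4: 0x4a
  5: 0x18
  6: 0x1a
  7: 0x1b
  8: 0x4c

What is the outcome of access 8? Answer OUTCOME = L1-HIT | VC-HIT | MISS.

OUTCOME = VC-HIT

0: 0x1f (blk 3, set 1) → MISS  vc=[]
1: 0x1e (blk 3, set 1) → L1-HIT  vc=[]
2: 0x1e (blk 3, set 1) → L1-HIT  vc=[]
3: 0x1e (blk 3, set 1) → L1-HIT  vc=[]
4: 0x4a (blk 9, set 1) → MISS  vc=[3]
5: 0x18 (blk 3, set 1) → VC-HIT  vc=[9]
6: 0x1a (blk 3, set 1) → L1-HIT  vc=[9]
7: 0x1b (blk 3, set 1) → L1-HIT  vc=[9]
8: 0x4c (blk 9, set 1) → VC-HIT  vc=[3]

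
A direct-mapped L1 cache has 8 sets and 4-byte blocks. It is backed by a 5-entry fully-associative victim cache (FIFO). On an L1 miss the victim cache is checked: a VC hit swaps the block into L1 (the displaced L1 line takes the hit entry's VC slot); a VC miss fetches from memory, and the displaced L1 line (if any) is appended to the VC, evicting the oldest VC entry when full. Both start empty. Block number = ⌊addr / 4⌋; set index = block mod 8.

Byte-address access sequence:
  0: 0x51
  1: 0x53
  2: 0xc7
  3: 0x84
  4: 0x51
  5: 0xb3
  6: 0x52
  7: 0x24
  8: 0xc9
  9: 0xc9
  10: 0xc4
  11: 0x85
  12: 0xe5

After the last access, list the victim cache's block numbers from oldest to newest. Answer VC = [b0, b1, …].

  [0] addr=0x51 blk=20 s=4: MISS | VC []
  [1] addr=0x53 blk=20 s=4: L1-HIT | VC []
  [2] addr=0xc7 blk=49 s=1: MISS | VC []
  [3] addr=0x84 blk=33 s=1: MISS | VC [49]
  [4] addr=0x51 blk=20 s=4: L1-HIT | VC [49]
  [5] addr=0xb3 blk=44 s=4: MISS | VC [49, 20]
  [6] addr=0x52 blk=20 s=4: VC-HIT | VC [49, 44]
  [7] addr=0x24 blk=9 s=1: MISS | VC [49, 44, 33]
  [8] addr=0xc9 blk=50 s=2: MISS | VC [49, 44, 33]
  [9] addr=0xc9 blk=50 s=2: L1-HIT | VC [49, 44, 33]
  [10] addr=0xc4 blk=49 s=1: VC-HIT | VC [9, 44, 33]
  [11] addr=0x85 blk=33 s=1: VC-HIT | VC [9, 44, 49]
  [12] addr=0xe5 blk=57 s=1: MISS | VC [9, 44, 49, 33]

VC = [9, 44, 49, 33]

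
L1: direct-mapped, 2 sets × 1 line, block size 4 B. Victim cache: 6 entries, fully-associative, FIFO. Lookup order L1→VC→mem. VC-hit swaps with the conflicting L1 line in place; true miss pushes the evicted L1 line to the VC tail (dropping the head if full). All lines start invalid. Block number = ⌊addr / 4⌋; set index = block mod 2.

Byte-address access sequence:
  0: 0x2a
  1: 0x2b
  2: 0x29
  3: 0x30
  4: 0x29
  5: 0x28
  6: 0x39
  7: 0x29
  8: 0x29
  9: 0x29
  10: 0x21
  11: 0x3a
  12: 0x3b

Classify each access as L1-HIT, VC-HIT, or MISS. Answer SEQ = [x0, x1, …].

#0 0x2a→b10/s0 MISS; vc=[]
#1 0x2b→b10/s0 L1-HIT; vc=[]
#2 0x29→b10/s0 L1-HIT; vc=[]
#3 0x30→b12/s0 MISS; vc=[10]
#4 0x29→b10/s0 VC-HIT; vc=[12]
#5 0x28→b10/s0 L1-HIT; vc=[12]
#6 0x39→b14/s0 MISS; vc=[12,10]
#7 0x29→b10/s0 VC-HIT; vc=[12,14]
#8 0x29→b10/s0 L1-HIT; vc=[12,14]
#9 0x29→b10/s0 L1-HIT; vc=[12,14]
#10 0x21→b8/s0 MISS; vc=[12,14,10]
#11 0x3a→b14/s0 VC-HIT; vc=[12,8,10]
#12 0x3b→b14/s0 L1-HIT; vc=[12,8,10]

SEQ = [MISS, L1-HIT, L1-HIT, MISS, VC-HIT, L1-HIT, MISS, VC-HIT, L1-HIT, L1-HIT, MISS, VC-HIT, L1-HIT]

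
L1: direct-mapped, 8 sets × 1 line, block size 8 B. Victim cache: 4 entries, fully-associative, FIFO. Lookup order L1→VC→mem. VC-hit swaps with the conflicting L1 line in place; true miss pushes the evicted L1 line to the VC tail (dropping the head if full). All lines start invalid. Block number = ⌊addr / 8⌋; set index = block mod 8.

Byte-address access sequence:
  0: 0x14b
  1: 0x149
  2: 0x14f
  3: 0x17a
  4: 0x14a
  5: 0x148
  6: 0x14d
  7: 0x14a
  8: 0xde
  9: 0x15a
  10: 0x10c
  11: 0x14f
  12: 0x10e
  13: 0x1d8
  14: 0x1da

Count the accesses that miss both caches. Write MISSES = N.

#0 0x14b→b41/s1 MISS; vc=[]
#1 0x149→b41/s1 L1-HIT; vc=[]
#2 0x14f→b41/s1 L1-HIT; vc=[]
#3 0x17a→b47/s7 MISS; vc=[]
#4 0x14a→b41/s1 L1-HIT; vc=[]
#5 0x148→b41/s1 L1-HIT; vc=[]
#6 0x14d→b41/s1 L1-HIT; vc=[]
#7 0x14a→b41/s1 L1-HIT; vc=[]
#8 0xde→b27/s3 MISS; vc=[]
#9 0x15a→b43/s3 MISS; vc=[27]
#10 0x10c→b33/s1 MISS; vc=[27,41]
#11 0x14f→b41/s1 VC-HIT; vc=[27,33]
#12 0x10e→b33/s1 VC-HIT; vc=[27,41]
#13 0x1d8→b59/s3 MISS; vc=[27,41,43]
#14 0x1da→b59/s3 L1-HIT; vc=[27,41,43]

MISSES = 6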